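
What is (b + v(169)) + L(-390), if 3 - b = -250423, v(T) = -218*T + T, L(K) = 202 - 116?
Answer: 213839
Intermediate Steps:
L(K) = 86
v(T) = -217*T
b = 250426 (b = 3 - 1*(-250423) = 3 + 250423 = 250426)
(b + v(169)) + L(-390) = (250426 - 217*169) + 86 = (250426 - 36673) + 86 = 213753 + 86 = 213839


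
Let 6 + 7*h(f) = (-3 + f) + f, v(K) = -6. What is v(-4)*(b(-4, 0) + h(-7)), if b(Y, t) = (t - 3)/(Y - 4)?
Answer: 489/28 ≈ 17.464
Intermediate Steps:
b(Y, t) = (-3 + t)/(-4 + Y)
h(f) = -9/7 + 2*f/7 (h(f) = -6/7 + ((-3 + f) + f)/7 = -6/7 + (-3 + 2*f)/7 = -6/7 + (-3/7 + 2*f/7) = -9/7 + 2*f/7)
v(-4)*(b(-4, 0) + h(-7)) = -6*((-3 + 0)/(-4 - 4) + (-9/7 + (2/7)*(-7))) = -6*(-3/(-8) + (-9/7 - 2)) = -6*(-⅛*(-3) - 23/7) = -6*(3/8 - 23/7) = -6*(-163/56) = 489/28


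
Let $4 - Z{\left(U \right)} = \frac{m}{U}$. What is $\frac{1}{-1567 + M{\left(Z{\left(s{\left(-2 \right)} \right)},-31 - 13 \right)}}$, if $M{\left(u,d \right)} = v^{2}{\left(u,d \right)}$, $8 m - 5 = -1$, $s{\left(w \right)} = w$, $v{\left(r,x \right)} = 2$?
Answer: $- \frac{1}{1563} \approx -0.0006398$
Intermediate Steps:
$m = \frac{1}{2}$ ($m = \frac{5}{8} + \frac{1}{8} \left(-1\right) = \frac{5}{8} - \frac{1}{8} = \frac{1}{2} \approx 0.5$)
$Z{\left(U \right)} = 4 - \frac{1}{2 U}$
$M{\left(u,d \right)} = 4$ ($M{\left(u,d \right)} = 2^{2} = 4$)
$\frac{1}{-1567 + M{\left(Z{\left(s{\left(-2 \right)} \right)},-31 - 13 \right)}} = \frac{1}{-1567 + 4} = \frac{1}{-1563} = - \frac{1}{1563}$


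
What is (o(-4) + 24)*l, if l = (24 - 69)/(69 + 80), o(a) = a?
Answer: -900/149 ≈ -6.0403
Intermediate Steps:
l = -45/149 ≈ -0.30201
(o(-4) + 24)*l = (-4 + 24)*(-45/149) = 20*(-45/149) = -900/149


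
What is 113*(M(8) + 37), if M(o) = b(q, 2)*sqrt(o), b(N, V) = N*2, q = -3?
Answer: 4181 - 1356*sqrt(2) ≈ 2263.3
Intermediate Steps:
b(N, V) = 2*N
M(o) = -6*sqrt(o) (M(o) = (2*(-3))*sqrt(o) = -6*sqrt(o))
113*(M(8) + 37) = 113*(-12*sqrt(2) + 37) = 113*(37 - 12*sqrt(2)) = 4181 - 1356*sqrt(2)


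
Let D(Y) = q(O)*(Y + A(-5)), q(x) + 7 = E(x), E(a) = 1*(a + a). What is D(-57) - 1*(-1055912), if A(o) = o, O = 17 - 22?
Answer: 1056966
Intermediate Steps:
E(a) = 2*a (E(a) = 1*(2*a) = 2*a)
O = -5
q(x) = -7 + 2*x
D(Y) = 85 - 17*Y (D(Y) = (-7 + 2*(-5))*(Y - 5) = (-7 - 10)*(-5 + Y) = -17*(-5 + Y) = 85 - 17*Y)
D(-57) - 1*(-1055912) = (85 - 17*(-57)) - 1*(-1055912) = (85 + 969) + 1055912 = 1054 + 1055912 = 1056966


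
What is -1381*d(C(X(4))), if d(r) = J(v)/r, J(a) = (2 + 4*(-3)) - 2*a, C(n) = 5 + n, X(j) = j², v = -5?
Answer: 0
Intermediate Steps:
J(a) = -10 - 2*a (J(a) = (2 - 12) - 2*a = -10 - 2*a)
d(r) = 0 (d(r) = (-10 - 2*(-5))/r = (-10 + 10)/r = 0/r = 0)
-1381*d(C(X(4))) = -1381*0 = 0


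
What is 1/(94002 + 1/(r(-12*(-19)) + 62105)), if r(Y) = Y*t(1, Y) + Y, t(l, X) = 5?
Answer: 63473/5966588947 ≈ 1.0638e-5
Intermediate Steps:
r(Y) = 6*Y (r(Y) = Y*5 + Y = 5*Y + Y = 6*Y)
1/(94002 + 1/(r(-12*(-19)) + 62105)) = 1/(94002 + 1/(6*(-12*(-19)) + 62105)) = 1/(94002 + 1/(6*228 + 62105)) = 1/(94002 + 1/(1368 + 62105)) = 1/(94002 + 1/63473) = 1/(5966588947/63473) = 63473/5966588947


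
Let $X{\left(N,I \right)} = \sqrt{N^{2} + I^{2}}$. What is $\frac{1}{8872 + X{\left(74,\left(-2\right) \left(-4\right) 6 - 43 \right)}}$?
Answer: $\frac{8872}{78706883} - \frac{\sqrt{5501}}{78706883} \approx 0.00011178$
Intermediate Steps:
$X{\left(N,I \right)} = \sqrt{I^{2} + N^{2}}$
$\frac{1}{8872 + X{\left(74,\left(-2\right) \left(-4\right) 6 - 43 \right)}} = \frac{1}{8872 + \sqrt{\left(\left(-2\right) \left(-4\right) 6 - 43\right)^{2} + 74^{2}}} = \frac{1}{8872 + \sqrt{\left(8 \cdot 6 - 43\right)^{2} + 5476}} = \frac{1}{8872 + \sqrt{\left(48 - 43\right)^{2} + 5476}} = \frac{1}{8872 + \sqrt{5^{2} + 5476}} = \frac{1}{8872 + \sqrt{25 + 5476}} = \frac{1}{8872 + \sqrt{5501}}$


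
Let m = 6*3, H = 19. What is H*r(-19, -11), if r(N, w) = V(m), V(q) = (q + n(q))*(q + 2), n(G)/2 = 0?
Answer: 6840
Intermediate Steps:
n(G) = 0 (n(G) = 2*0 = 0)
m = 18
V(q) = q*(2 + q) (V(q) = (q + 0)*(q + 2) = q*(2 + q))
r(N, w) = 360 (r(N, w) = 18*(2 + 18) = 18*20 = 360)
H*r(-19, -11) = 19*360 = 6840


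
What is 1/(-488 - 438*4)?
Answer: -1/2240 ≈ -0.00044643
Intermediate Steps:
1/(-488 - 438*4) = 1/(-488 - 1752) = 1/(-2240) = -1/2240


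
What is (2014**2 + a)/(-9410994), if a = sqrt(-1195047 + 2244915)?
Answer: -2028098/4705497 - sqrt(29163)/1568499 ≈ -0.43112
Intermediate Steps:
a = 6*sqrt(29163) (a = sqrt(1049868) = 6*sqrt(29163) ≈ 1024.6)
(2014**2 + a)/(-9410994) = (2014**2 + 6*sqrt(29163))/(-9410994) = (4056196 + 6*sqrt(29163))*(-1/9410994) = -2028098/4705497 - sqrt(29163)/1568499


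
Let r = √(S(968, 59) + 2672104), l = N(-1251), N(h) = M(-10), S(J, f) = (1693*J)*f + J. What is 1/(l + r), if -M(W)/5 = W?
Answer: -25/49680594 + √24840922/49680594 ≈ 9.9819e-5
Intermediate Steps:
S(J, f) = J + 1693*J*f (S(J, f) = 1693*J*f + J = J + 1693*J*f)
M(W) = -5*W
N(h) = 50 (N(h) = -5*(-10) = 50)
l = 50
r = 2*√24840922 (r = √(968*(1 + 1693*59) + 2672104) = √(968*(1 + 99887) + 2672104) = √(968*99888 + 2672104) = √(96691584 + 2672104) = √99363688 = 2*√24840922 ≈ 9968.1)
1/(l + r) = 1/(50 + 2*√24840922)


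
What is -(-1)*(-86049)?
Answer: -86049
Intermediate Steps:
-(-1)*(-86049) = -1*86049 = -86049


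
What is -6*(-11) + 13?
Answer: 79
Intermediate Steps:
-6*(-11) + 13 = 66 + 13 = 79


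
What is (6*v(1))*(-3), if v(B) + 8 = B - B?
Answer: 144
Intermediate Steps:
v(B) = -8 (v(B) = -8 + (B - B) = -8 + 0 = -8)
(6*v(1))*(-3) = (6*(-8))*(-3) = -48*(-3) = 144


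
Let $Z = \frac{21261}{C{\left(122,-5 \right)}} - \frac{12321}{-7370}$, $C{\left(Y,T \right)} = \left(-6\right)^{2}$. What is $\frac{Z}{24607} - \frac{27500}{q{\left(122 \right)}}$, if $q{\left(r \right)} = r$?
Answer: $- \frac{14960073614219}{66375413940} \approx -225.39$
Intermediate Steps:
$C{\left(Y,T \right)} = 36$
$Z = \frac{26189521}{44220}$ ($Z = \frac{21261}{36} - \frac{12321}{-7370} = 21261 \cdot \frac{1}{36} - - \frac{12321}{7370} = \frac{7087}{12} + \frac{12321}{7370} = \frac{26189521}{44220} \approx 592.25$)
$\frac{Z}{24607} - \frac{27500}{q{\left(122 \right)}} = \frac{26189521}{44220 \cdot 24607} - \frac{27500}{122} = \frac{26189521}{44220} \cdot \frac{1}{24607} - \frac{13750}{61} = \frac{26189521}{1088121540} - \frac{13750}{61} = - \frac{14960073614219}{66375413940}$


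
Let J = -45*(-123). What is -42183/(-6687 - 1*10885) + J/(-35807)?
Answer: 1413185661/629200604 ≈ 2.2460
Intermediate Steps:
J = 5535
-42183/(-6687 - 1*10885) + J/(-35807) = -42183/(-6687 - 1*10885) + 5535/(-35807) = -42183/(-6687 - 10885) + 5535*(-1/35807) = -42183/(-17572) - 5535/35807 = -42183*(-1/17572) - 5535/35807 = 42183/17572 - 5535/35807 = 1413185661/629200604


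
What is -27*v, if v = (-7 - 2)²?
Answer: -2187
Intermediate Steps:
v = 81 (v = (-9)² = 81)
-27*v = -27*81 = -2187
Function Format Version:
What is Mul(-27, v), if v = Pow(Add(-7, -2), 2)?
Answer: -2187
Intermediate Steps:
v = 81 (v = Pow(-9, 2) = 81)
Mul(-27, v) = Mul(-27, 81) = -2187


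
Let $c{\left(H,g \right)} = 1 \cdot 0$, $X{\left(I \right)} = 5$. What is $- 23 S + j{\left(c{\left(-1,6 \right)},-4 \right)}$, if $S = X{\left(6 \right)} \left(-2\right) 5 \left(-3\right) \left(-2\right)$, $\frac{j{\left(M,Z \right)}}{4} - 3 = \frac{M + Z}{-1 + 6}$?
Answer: $\frac{34544}{5} \approx 6908.8$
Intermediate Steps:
$c{\left(H,g \right)} = 0$
$j{\left(M,Z \right)} = 12 + \frac{4 M}{5} + \frac{4 Z}{5}$ ($j{\left(M,Z \right)} = 12 + 4 \frac{M + Z}{-1 + 6} = 12 + 4 \frac{M + Z}{5} = 12 + 4 \left(M + Z\right) \frac{1}{5} = 12 + 4 \left(\frac{M}{5} + \frac{Z}{5}\right) = 12 + \left(\frac{4 M}{5} + \frac{4 Z}{5}\right) = 12 + \frac{4 M}{5} + \frac{4 Z}{5}$)
$S = -300$ ($S = 5 \left(-2\right) 5 \left(-3\right) \left(-2\right) = - 10 \left(\left(-15\right) \left(-2\right)\right) = \left(-10\right) 30 = -300$)
$- 23 S + j{\left(c{\left(-1,6 \right)},-4 \right)} = \left(-23\right) \left(-300\right) + \left(12 + \frac{4}{5} \cdot 0 + \frac{4}{5} \left(-4\right)\right) = 6900 + \left(12 + 0 - \frac{16}{5}\right) = 6900 + \frac{44}{5} = \frac{34544}{5}$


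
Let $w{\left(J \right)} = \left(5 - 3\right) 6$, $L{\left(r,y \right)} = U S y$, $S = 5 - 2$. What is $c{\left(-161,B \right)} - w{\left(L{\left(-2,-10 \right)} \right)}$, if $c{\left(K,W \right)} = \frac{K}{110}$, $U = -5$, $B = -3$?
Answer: $- \frac{1481}{110} \approx -13.464$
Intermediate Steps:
$c{\left(K,W \right)} = \frac{K}{110}$ ($c{\left(K,W \right)} = K \frac{1}{110} = \frac{K}{110}$)
$S = 3$ ($S = 5 - 2 = 3$)
$L{\left(r,y \right)} = - 15 y$ ($L{\left(r,y \right)} = \left(-5\right) 3 y = - 15 y$)
$w{\left(J \right)} = 12$ ($w{\left(J \right)} = 2 \cdot 6 = 12$)
$c{\left(-161,B \right)} - w{\left(L{\left(-2,-10 \right)} \right)} = \frac{1}{110} \left(-161\right) - 12 = - \frac{161}{110} - 12 = - \frac{1481}{110}$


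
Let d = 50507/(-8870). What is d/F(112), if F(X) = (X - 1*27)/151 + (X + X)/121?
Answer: -922813397/391246830 ≈ -2.3586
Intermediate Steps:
d = -50507/8870 (d = 50507*(-1/8870) = -50507/8870 ≈ -5.6941)
F(X) = -27/151 + 423*X/18271 (F(X) = (X - 27)*(1/151) + (2*X)*(1/121) = (-27 + X)*(1/151) + 2*X/121 = (-27/151 + X/151) + 2*X/121 = -27/151 + 423*X/18271)
d/F(112) = -50507/(8870*(-27/151 + (423/18271)*112)) = -50507/(8870*(-27/151 + 47376/18271)) = -50507/(8870*44109/18271) = -50507/8870*18271/44109 = -922813397/391246830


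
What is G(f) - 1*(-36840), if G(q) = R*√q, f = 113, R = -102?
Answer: 36840 - 102*√113 ≈ 35756.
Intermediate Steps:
G(q) = -102*√q
G(f) - 1*(-36840) = -102*√113 - 1*(-36840) = -102*√113 + 36840 = 36840 - 102*√113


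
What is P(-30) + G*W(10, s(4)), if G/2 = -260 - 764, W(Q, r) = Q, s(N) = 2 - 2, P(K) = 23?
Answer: -20457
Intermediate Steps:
s(N) = 0
G = -2048 (G = 2*(-260 - 764) = 2*(-1024) = -2048)
P(-30) + G*W(10, s(4)) = 23 - 2048*10 = 23 - 20480 = -20457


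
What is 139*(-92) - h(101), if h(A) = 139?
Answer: -12927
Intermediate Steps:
139*(-92) - h(101) = 139*(-92) - 1*139 = -12788 - 139 = -12927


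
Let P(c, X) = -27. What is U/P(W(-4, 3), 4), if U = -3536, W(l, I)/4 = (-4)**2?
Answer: 3536/27 ≈ 130.96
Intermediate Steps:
W(l, I) = 64 (W(l, I) = 4*(-4)**2 = 4*16 = 64)
U/P(W(-4, 3), 4) = -3536/(-27) = -3536*(-1/27) = 3536/27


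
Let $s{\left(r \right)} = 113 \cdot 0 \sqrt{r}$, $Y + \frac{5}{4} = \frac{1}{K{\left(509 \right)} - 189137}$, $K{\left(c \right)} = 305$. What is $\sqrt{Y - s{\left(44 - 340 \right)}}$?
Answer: $\frac{i \sqrt{2785755882}}{47208} \approx 1.118 i$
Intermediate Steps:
$Y = - \frac{236041}{188832}$ ($Y = - \frac{5}{4} + \frac{1}{305 - 189137} = - \frac{5}{4} + \frac{1}{-188832} = - \frac{5}{4} - \frac{1}{188832} = - \frac{236041}{188832} \approx -1.25$)
$s{\left(r \right)} = 0$ ($s{\left(r \right)} = 0 \sqrt{r} = 0$)
$\sqrt{Y - s{\left(44 - 340 \right)}} = \sqrt{- \frac{236041}{188832} - 0} = \sqrt{- \frac{236041}{188832} + 0} = \sqrt{- \frac{236041}{188832}} = \frac{i \sqrt{2785755882}}{47208}$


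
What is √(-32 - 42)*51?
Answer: 51*I*√74 ≈ 438.72*I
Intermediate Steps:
√(-32 - 42)*51 = √(-74)*51 = (I*√74)*51 = 51*I*√74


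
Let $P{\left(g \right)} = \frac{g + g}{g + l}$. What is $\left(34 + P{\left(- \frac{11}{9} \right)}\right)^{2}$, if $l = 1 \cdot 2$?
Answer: $\frac{46656}{49} \approx 952.16$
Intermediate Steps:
$l = 2$
$P{\left(g \right)} = \frac{2 g}{2 + g}$ ($P{\left(g \right)} = \frac{g + g}{g + 2} = \frac{2 g}{2 + g}$)
$\left(34 + P{\left(- \frac{11}{9} \right)}\right)^{2} = \left(34 + \frac{2 \left(- \frac{11}{9}\right)}{2 - \frac{11}{9}}\right)^{2} = \left(34 + \frac{2 \left(\left(-11\right) \frac{1}{9}\right)}{2 - \frac{11}{9}}\right)^{2} = \left(34 + 2 \left(- \frac{11}{9}\right) \frac{1}{2 - \frac{11}{9}}\right)^{2} = \left(34 + 2 \left(- \frac{11}{9}\right) \frac{1}{\frac{7}{9}}\right)^{2} = \left(34 + 2 \left(- \frac{11}{9}\right) \frac{9}{7}\right)^{2} = \left(34 - \frac{22}{7}\right)^{2} = \left(\frac{216}{7}\right)^{2} = \frac{46656}{49}$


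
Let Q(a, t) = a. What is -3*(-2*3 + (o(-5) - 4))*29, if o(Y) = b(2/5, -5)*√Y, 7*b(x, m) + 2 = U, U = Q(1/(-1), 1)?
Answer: 870 + 261*I*√5/7 ≈ 870.0 + 83.373*I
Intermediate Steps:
U = -1 (U = 1/(-1) = -1)
b(x, m) = -3/7 (b(x, m) = -2/7 + (⅐)*(-1) = -2/7 - ⅐ = -3/7)
o(Y) = -3*√Y/7
-3*(-2*3 + (o(-5) - 4))*29 = -3*(-2*3 + (-3*I*√5/7 - 4))*29 = -3*(-6 + (-3*I*√5/7 - 4))*29 = -3*(-6 + (-4 - 3*I*√5/7))*29 = -3*(-10 - 3*I*√5/7)*29 = (30 + 9*I*√5/7)*29 = 870 + 261*I*√5/7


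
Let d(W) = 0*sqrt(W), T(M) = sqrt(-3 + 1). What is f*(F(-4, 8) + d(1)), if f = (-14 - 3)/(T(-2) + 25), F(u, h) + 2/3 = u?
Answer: 5950/1881 - 238*I*sqrt(2)/1881 ≈ 3.1632 - 0.17894*I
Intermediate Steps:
F(u, h) = -2/3 + u
T(M) = I*sqrt(2) (T(M) = sqrt(-2) = I*sqrt(2))
f = -17/(25 + I*sqrt(2)) (f = (-14 - 3)/(I*sqrt(2) + 25) = -17/(25 + I*sqrt(2)) ≈ -0.67783 + 0.038344*I)
d(W) = 0
f*(F(-4, 8) + d(1)) = (-425/627 + 17*I*sqrt(2)/627)*((-2/3 - 4) + 0) = (-425/627 + 17*I*sqrt(2)/627)*(-14/3 + 0) = (-425/627 + 17*I*sqrt(2)/627)*(-14/3) = 5950/1881 - 238*I*sqrt(2)/1881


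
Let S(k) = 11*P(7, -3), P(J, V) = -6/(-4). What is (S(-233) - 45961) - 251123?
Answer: -594135/2 ≈ -2.9707e+5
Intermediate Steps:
P(J, V) = 3/2 (P(J, V) = -6*(-¼) = 3/2)
S(k) = 33/2 (S(k) = 11*(3/2) = 33/2)
(S(-233) - 45961) - 251123 = (33/2 - 45961) - 251123 = -91889/2 - 251123 = -594135/2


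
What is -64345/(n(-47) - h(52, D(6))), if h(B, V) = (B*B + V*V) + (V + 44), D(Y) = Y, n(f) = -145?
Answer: 12869/587 ≈ 21.923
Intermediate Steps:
h(B, V) = 44 + V + B² + V² (h(B, V) = (B² + V²) + (44 + V) = 44 + V + B² + V²)
-64345/(n(-47) - h(52, D(6))) = -64345/(-145 - (44 + 6 + 52² + 6²)) = -64345/(-145 - (44 + 6 + 2704 + 36)) = -64345/(-145 - 1*2790) = -64345/(-145 - 2790) = -64345/(-2935) = -64345*(-1/2935) = 12869/587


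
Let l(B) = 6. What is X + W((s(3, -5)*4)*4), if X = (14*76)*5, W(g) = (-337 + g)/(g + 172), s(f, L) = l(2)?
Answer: 1425519/268 ≈ 5319.1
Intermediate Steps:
s(f, L) = 6
W(g) = (-337 + g)/(172 + g)
X = 5320 (X = 1064*5 = 5320)
X + W((s(3, -5)*4)*4) = 5320 + (-337 + (6*4)*4)/(172 + (6*4)*4) = 5320 + (-337 + 24*4)/(172 + 24*4) = 5320 + (-337 + 96)/(172 + 96) = 5320 - 241/268 = 1425519/268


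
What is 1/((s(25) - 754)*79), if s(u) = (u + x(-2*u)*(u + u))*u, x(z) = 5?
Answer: 1/483559 ≈ 2.0680e-6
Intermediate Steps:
s(u) = 11*u**2 (s(u) = (u + 5*(u + u))*u = (u + 5*(2*u))*u = (u + 10*u)*u = (11*u)*u = 11*u**2)
1/((s(25) - 754)*79) = 1/(11*25**2 - 754*79) = (1/79)/(11*625 - 754) = (1/79)/(6875 - 754) = (1/79)/6121 = (1/6121)*(1/79) = 1/483559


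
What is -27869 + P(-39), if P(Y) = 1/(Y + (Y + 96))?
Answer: -501641/18 ≈ -27869.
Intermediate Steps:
P(Y) = 1/(96 + 2*Y) (P(Y) = 1/(Y + (96 + Y)) = 1/(96 + 2*Y))
-27869 + P(-39) = -27869 + 1/(2*(48 - 39)) = -27869 + (½)/9 = -27869 + (½)*(⅑) = -27869 + 1/18 = -501641/18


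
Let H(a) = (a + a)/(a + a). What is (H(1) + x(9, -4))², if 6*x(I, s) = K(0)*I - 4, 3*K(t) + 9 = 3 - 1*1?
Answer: 361/36 ≈ 10.028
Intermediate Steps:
K(t) = -7/3 (K(t) = -3 + (3 - 1*1)/3 = -3 + (3 - 1)/3 = -3 + (⅓)*2 = -3 + ⅔ = -7/3)
H(a) = 1 (H(a) = (2*a)/((2*a)) = (2*a)*(1/(2*a)) = 1)
x(I, s) = -⅔ - 7*I/18 (x(I, s) = (-7*I/3 - 4)/6 = (-4 - 7*I/3)/6 = -⅔ - 7*I/18)
(H(1) + x(9, -4))² = (1 + (-⅔ - 7/18*9))² = (1 + (-⅔ - 7/2))² = (1 - 25/6)² = (-19/6)² = 361/36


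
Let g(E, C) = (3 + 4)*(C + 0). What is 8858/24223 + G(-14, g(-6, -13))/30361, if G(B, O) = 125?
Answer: 271965613/735434503 ≈ 0.36980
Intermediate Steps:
g(E, C) = 7*C
8858/24223 + G(-14, g(-6, -13))/30361 = 8858/24223 + 125/30361 = 271965613/735434503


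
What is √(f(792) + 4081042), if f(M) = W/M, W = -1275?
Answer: √71108047758/132 ≈ 2020.2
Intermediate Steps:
f(M) = -1275/M
√(f(792) + 4081042) = √(-1275/792 + 4081042) = √(-1275*1/792 + 4081042) = √(-425/264 + 4081042) = √(1077394663/264) = √71108047758/132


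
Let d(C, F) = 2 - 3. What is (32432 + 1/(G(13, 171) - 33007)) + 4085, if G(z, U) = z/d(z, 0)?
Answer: 1205791339/33020 ≈ 36517.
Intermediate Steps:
d(C, F) = -1
G(z, U) = -z (G(z, U) = z/(-1) = z*(-1) = -z)
(32432 + 1/(G(13, 171) - 33007)) + 4085 = (32432 + 1/(-1*13 - 33007)) + 4085 = (32432 + 1/(-13 - 33007)) + 4085 = (32432 + 1/(-33020)) + 4085 = (32432 - 1/33020) + 4085 = 1070904639/33020 + 4085 = 1205791339/33020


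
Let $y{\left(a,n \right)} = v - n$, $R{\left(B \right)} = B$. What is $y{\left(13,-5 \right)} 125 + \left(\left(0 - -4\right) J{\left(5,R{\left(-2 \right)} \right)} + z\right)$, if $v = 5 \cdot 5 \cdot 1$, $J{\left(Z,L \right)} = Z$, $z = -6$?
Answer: $3764$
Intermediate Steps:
$v = 25$ ($v = 25 \cdot 1 = 25$)
$y{\left(a,n \right)} = 25 - n$
$y{\left(13,-5 \right)} 125 + \left(\left(0 - -4\right) J{\left(5,R{\left(-2 \right)} \right)} + z\right) = \left(25 - -5\right) 125 - \left(6 - \left(0 - -4\right) 5\right) = \left(25 + 5\right) 125 - \left(6 - \left(0 + 4\right) 5\right) = 30 \cdot 125 + \left(4 \cdot 5 - 6\right) = 3750 + \left(20 - 6\right) = 3750 + 14 = 3764$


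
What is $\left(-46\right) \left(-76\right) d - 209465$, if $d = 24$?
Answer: $-125561$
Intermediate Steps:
$\left(-46\right) \left(-76\right) d - 209465 = \left(-46\right) \left(-76\right) 24 - 209465 = 3496 \cdot 24 - 209465 = 83904 - 209465 = -125561$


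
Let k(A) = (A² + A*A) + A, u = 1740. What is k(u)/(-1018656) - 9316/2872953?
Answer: -161211053177/27097692696 ≈ -5.9493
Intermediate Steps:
k(A) = A + 2*A² (k(A) = (A² + A²) + A = 2*A² + A = A + 2*A²)
k(u)/(-1018656) - 9316/2872953 = (1740*(1 + 2*1740))/(-1018656) - 9316/2872953 = (1740*(1 + 3480))*(-1/1018656) - 9316*1/2872953 = (1740*3481)*(-1/1018656) - 9316/2872953 = 6056940*(-1/1018656) - 9316/2872953 = -504745/84888 - 9316/2872953 = -161211053177/27097692696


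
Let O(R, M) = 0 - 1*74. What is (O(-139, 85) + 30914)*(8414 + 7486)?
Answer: 490356000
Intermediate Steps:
O(R, M) = -74 (O(R, M) = 0 - 74 = -74)
(O(-139, 85) + 30914)*(8414 + 7486) = (-74 + 30914)*(8414 + 7486) = 30840*15900 = 490356000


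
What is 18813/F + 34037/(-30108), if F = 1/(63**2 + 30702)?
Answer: 19638410332447/30108 ≈ 6.5227e+8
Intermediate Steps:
F = 1/34671 (F = 1/(3969 + 30702) = 1/34671 ≈ 2.8843e-5)
18813/F + 34037/(-30108) = 18813/(1/34671) + 34037/(-30108) = 18813*34671 + 34037*(-1/30108) = 652265523 - 34037/30108 = 19638410332447/30108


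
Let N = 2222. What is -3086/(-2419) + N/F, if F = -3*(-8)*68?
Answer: 5205685/1973904 ≈ 2.6373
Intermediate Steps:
F = 1632 (F = 24*68 = 1632)
-3086/(-2419) + N/F = -3086/(-2419) + 2222/1632 = -3086*(-1/2419) + 2222*(1/1632) = 3086/2419 + 1111/816 = 5205685/1973904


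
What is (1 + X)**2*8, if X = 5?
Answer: 288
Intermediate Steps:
(1 + X)**2*8 = (1 + 5)**2*8 = 6**2*8 = 36*8 = 288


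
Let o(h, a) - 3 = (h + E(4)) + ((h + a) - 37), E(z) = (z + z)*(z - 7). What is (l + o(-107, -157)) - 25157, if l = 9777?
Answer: -15809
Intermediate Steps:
E(z) = 2*z*(-7 + z) (E(z) = (2*z)*(-7 + z) = 2*z*(-7 + z))
o(h, a) = -58 + a + 2*h (o(h, a) = 3 + ((h + 2*4*(-7 + 4)) + ((h + a) - 37)) = 3 + ((h + 2*4*(-3)) + ((a + h) - 37)) = 3 + ((h - 24) + (-37 + a + h)) = 3 + ((-24 + h) + (-37 + a + h)) = 3 + (-61 + a + 2*h) = -58 + a + 2*h)
(l + o(-107, -157)) - 25157 = (9777 + (-58 - 157 + 2*(-107))) - 25157 = (9777 + (-58 - 157 - 214)) - 25157 = (9777 - 429) - 25157 = 9348 - 25157 = -15809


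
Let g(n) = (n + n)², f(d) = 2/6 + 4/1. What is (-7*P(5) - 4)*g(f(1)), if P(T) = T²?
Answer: -121004/9 ≈ -13445.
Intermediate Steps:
f(d) = 13/3 (f(d) = 2*(⅙) + 4*1 = ⅓ + 4 = 13/3)
g(n) = 4*n² (g(n) = (2*n)² = 4*n²)
(-7*P(5) - 4)*g(f(1)) = (-7*5² - 4)*(4*(13/3)²) = (-7*25 - 4)*(4*(169/9)) = (-175 - 4)*(676/9) = -179*676/9 = -121004/9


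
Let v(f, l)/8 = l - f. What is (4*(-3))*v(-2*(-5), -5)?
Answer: 1440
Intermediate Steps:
v(f, l) = -8*f + 8*l (v(f, l) = 8*(l - f) = -8*f + 8*l)
(4*(-3))*v(-2*(-5), -5) = (4*(-3))*(-(-16)*(-5) + 8*(-5)) = -12*(-8*10 - 40) = -12*(-80 - 40) = -12*(-120) = 1440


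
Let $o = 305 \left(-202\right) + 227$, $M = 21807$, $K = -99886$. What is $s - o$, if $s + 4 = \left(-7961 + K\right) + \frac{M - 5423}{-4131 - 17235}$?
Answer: $- \frac{496425836}{10683} \approx -46469.0$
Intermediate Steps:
$s = - \frac{1152180425}{10683}$ ($s = -4 + \left(\left(-7961 - 99886\right) + \frac{21807 - 5423}{-4131 - 17235}\right) = -4 - \left(107847 - \frac{16384}{-21366}\right) = -4 + \left(-107847 + 16384 \left(- \frac{1}{21366}\right)\right) = -4 - \frac{1152137693}{10683} = - \frac{1152180425}{10683} \approx -1.0785 \cdot 10^{5}$)
$o = -61383$ ($o = -61610 + 227 = -61383$)
$s - o = - \frac{1152180425}{10683} - -61383 = - \frac{1152180425}{10683} + 61383 = - \frac{496425836}{10683}$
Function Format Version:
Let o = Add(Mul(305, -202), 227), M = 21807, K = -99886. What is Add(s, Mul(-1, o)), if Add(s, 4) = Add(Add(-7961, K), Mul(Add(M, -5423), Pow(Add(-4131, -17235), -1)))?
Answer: Rational(-496425836, 10683) ≈ -46469.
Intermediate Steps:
s = Rational(-1152180425, 10683) (s = Add(-4, Add(Add(-7961, -99886), Mul(Add(21807, -5423), Pow(Add(-4131, -17235), -1)))) = Add(-4, Add(-107847, Mul(16384, Pow(-21366, -1)))) = Add(-4, Add(-107847, Mul(16384, Rational(-1, 21366)))) = Add(-4, Add(-107847, Rational(-8192, 10683))) = Add(-4, Rational(-1152137693, 10683)) = Rational(-1152180425, 10683) ≈ -1.0785e+5)
o = -61383 (o = Add(-61610, 227) = -61383)
Add(s, Mul(-1, o)) = Add(Rational(-1152180425, 10683), Mul(-1, -61383)) = Add(Rational(-1152180425, 10683), 61383) = Rational(-496425836, 10683)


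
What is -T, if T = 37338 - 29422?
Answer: -7916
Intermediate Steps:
T = 7916
-T = -1*7916 = -7916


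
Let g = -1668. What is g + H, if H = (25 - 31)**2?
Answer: -1632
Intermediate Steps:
H = 36 (H = (-6)**2 = 36)
g + H = -1668 + 36 = -1632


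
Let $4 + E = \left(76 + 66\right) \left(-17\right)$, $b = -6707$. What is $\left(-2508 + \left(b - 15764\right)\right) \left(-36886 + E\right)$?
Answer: $981774616$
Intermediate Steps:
$E = -2418$ ($E = -4 + \left(76 + 66\right) \left(-17\right) = -4 + 142 \left(-17\right) = -4 - 2414 = -2418$)
$\left(-2508 + \left(b - 15764\right)\right) \left(-36886 + E\right) = \left(-2508 - 22471\right) \left(-36886 - 2418\right) = \left(-2508 - 22471\right) \left(-39304\right) = \left(-24979\right) \left(-39304\right) = 981774616$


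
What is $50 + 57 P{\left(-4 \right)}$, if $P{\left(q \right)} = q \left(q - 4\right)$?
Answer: $1874$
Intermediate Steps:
$P{\left(q \right)} = q \left(-4 + q\right)$
$50 + 57 P{\left(-4 \right)} = 50 + 57 \left(- 4 \left(-4 - 4\right)\right) = 50 + 57 \left(\left(-4\right) \left(-8\right)\right) = 50 + 57 \cdot 32 = 50 + 1824 = 1874$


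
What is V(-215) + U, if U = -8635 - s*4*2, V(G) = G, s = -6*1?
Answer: -8802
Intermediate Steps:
s = -6
U = -8587 (U = -8635 - (-6*4)*2 = -8635 - (-24)*2 = -8635 - 1*(-48) = -8635 + 48 = -8587)
V(-215) + U = -215 - 8587 = -8802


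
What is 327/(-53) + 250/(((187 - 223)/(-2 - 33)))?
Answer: 225989/954 ≈ 236.89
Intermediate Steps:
327/(-53) + 250/(((187 - 223)/(-2 - 33))) = 327*(-1/53) + 250/((-36/(-35))) = -327/53 + 250/((-36*(-1/35))) = -327/53 + 250/(36/35) = -327/53 + 250*(35/36) = -327/53 + 4375/18 = 225989/954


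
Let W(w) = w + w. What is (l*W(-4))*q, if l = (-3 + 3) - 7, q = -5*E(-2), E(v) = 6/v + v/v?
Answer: 560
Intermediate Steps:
W(w) = 2*w
E(v) = 1 + 6/v (E(v) = 6/v + 1 = 1 + 6/v)
q = 10 (q = -5*(6 - 2)/(-2) = -(-5)*4/2 = -5*(-2) = 10)
l = -7 (l = 0 - 7 = -7)
(l*W(-4))*q = -14*(-4)*10 = -7*(-8)*10 = 56*10 = 560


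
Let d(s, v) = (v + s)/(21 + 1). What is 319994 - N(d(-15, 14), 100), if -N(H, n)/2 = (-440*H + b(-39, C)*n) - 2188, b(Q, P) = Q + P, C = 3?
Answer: 308458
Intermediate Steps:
b(Q, P) = P + Q
d(s, v) = s/22 + v/22 (d(s, v) = (s + v)/22 = (s + v)*(1/22) = s/22 + v/22)
N(H, n) = 4376 + 72*n + 880*H (N(H, n) = -2*((-440*H + (3 - 39)*n) - 2188) = -2*((-440*H - 36*n) - 2188) = -2*(-2188 - 440*H - 36*n) = 4376 + 72*n + 880*H)
319994 - N(d(-15, 14), 100) = 319994 - (4376 + 72*100 + 880*((1/22)*(-15) + (1/22)*14)) = 319994 - (4376 + 7200 + 880*(-15/22 + 7/11)) = 319994 - (4376 + 7200 + 880*(-1/22)) = 319994 - (4376 + 7200 - 40) = 319994 - 1*11536 = 319994 - 11536 = 308458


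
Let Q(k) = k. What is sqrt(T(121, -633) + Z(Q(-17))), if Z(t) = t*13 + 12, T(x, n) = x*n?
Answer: I*sqrt(76802) ≈ 277.13*I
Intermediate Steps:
T(x, n) = n*x
Z(t) = 12 + 13*t (Z(t) = 13*t + 12 = 12 + 13*t)
sqrt(T(121, -633) + Z(Q(-17))) = sqrt(-633*121 + (12 + 13*(-17))) = sqrt(-76593 + (12 - 221)) = sqrt(-76593 - 209) = sqrt(-76802) = I*sqrt(76802)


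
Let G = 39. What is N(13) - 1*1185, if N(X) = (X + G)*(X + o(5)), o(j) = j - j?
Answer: -509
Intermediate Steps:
o(j) = 0
N(X) = X*(39 + X) (N(X) = (X + 39)*(X + 0) = (39 + X)*X = X*(39 + X))
N(13) - 1*1185 = 13*(39 + 13) - 1*1185 = 13*52 - 1185 = 676 - 1185 = -509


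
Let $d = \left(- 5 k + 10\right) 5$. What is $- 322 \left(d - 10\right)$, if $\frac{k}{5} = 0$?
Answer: $-12880$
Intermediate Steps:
$k = 0$ ($k = 5 \cdot 0 = 0$)
$d = 50$ ($d = \left(\left(-5\right) 0 + 10\right) 5 = \left(0 + 10\right) 5 = 10 \cdot 5 = 50$)
$- 322 \left(d - 10\right) = - 322 \left(50 - 10\right) = \left(-322\right) 40 = -12880$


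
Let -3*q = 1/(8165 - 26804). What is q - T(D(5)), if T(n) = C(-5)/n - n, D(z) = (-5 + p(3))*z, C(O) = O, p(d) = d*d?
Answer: 4529281/223668 ≈ 20.250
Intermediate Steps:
p(d) = d²
D(z) = 4*z (D(z) = (-5 + 3²)*z = (-5 + 9)*z = 4*z)
q = 1/55917 (q = -1/(3*(8165 - 26804)) = -⅓/(-18639) = -⅓*(-1/18639) = 1/55917 ≈ 1.7884e-5)
T(n) = -n - 5/n (T(n) = -5/n - n = -n - 5/n)
q - T(D(5)) = 1/55917 - (-4*5 - 5/(4*5)) = 1/55917 - (-1*20 - 5/20) = 1/55917 - (-20 - 5*1/20) = 1/55917 - (-20 - ¼) = 1/55917 - 1*(-81/4) = 1/55917 + 81/4 = 4529281/223668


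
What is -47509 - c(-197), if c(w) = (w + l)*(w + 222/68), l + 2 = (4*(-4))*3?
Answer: -3242295/34 ≈ -95362.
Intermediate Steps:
l = -50 (l = -2 + (4*(-4))*3 = -2 - 16*3 = -2 - 48 = -50)
c(w) = (-50 + w)*(111/34 + w) (c(w) = (w - 50)*(w + 222/68) = (-50 + w)*(w + 222*(1/68)) = (-50 + w)*(w + 111/34) = (-50 + w)*(111/34 + w))
-47509 - c(-197) = -47509 - (-2775/17 + (-197)² - 1589/34*(-197)) = -47509 - (-2775/17 + 38809 + 313033/34) = -47509 - 1*1626989/34 = -47509 - 1626989/34 = -3242295/34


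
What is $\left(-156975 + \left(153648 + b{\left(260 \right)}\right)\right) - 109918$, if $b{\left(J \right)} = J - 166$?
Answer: $-113151$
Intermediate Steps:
$b{\left(J \right)} = -166 + J$
$\left(-156975 + \left(153648 + b{\left(260 \right)}\right)\right) - 109918 = \left(-156975 + \left(153648 + \left(-166 + 260\right)\right)\right) - 109918 = \left(-156975 + \left(153648 + 94\right)\right) - 109918 = \left(-156975 + 153742\right) - 109918 = -3233 - 109918 = -113151$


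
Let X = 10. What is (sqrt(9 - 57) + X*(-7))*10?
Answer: -700 + 40*I*sqrt(3) ≈ -700.0 + 69.282*I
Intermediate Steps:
(sqrt(9 - 57) + X*(-7))*10 = (sqrt(9 - 57) + 10*(-7))*10 = (sqrt(-48) - 70)*10 = (4*I*sqrt(3) - 70)*10 = (-70 + 4*I*sqrt(3))*10 = -700 + 40*I*sqrt(3)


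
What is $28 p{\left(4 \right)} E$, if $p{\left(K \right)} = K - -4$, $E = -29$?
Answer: $-6496$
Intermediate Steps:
$p{\left(K \right)} = 4 + K$ ($p{\left(K \right)} = K + 4 = 4 + K$)
$28 p{\left(4 \right)} E = 28 \left(4 + 4\right) \left(-29\right) = 28 \cdot 8 \left(-29\right) = 224 \left(-29\right) = -6496$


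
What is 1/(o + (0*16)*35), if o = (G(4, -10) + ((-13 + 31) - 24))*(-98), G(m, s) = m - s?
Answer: -1/784 ≈ -0.0012755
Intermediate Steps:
o = -784 (o = ((4 - 1*(-10)) + ((-13 + 31) - 24))*(-98) = ((4 + 10) + (18 - 24))*(-98) = (14 - 6)*(-98) = 8*(-98) = -784)
1/(o + (0*16)*35) = 1/(-784 + (0*16)*35) = 1/(-784 + 0*35) = 1/(-784 + 0) = 1/(-784) = -1/784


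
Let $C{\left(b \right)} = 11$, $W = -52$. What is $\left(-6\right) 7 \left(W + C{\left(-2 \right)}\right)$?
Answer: $1722$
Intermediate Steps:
$\left(-6\right) 7 \left(W + C{\left(-2 \right)}\right) = \left(-6\right) 7 \left(-52 + 11\right) = \left(-42\right) \left(-41\right) = 1722$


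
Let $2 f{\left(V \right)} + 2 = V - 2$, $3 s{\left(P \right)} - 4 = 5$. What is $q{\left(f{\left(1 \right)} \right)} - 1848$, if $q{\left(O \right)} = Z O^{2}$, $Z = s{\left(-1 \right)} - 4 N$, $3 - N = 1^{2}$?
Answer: $- \frac{7437}{4} \approx -1859.3$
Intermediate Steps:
$N = 2$ ($N = 3 - 1^{2} = 3 - 1 = 2$)
$s{\left(P \right)} = 3$ ($s{\left(P \right)} = \frac{4}{3} + \frac{1}{3} \cdot 5 = \frac{4}{3} + \frac{5}{3} = 3$)
$f{\left(V \right)} = -2 + \frac{V}{2}$ ($f{\left(V \right)} = -1 + \frac{V - 2}{2} = -1 + \frac{-2 + V}{2} = -1 + \left(-1 + \frac{V}{2}\right) = -2 + \frac{V}{2}$)
$Z = -5$ ($Z = 3 - 8 = -5$)
$q{\left(O \right)} = - 5 O^{2}$
$q{\left(f{\left(1 \right)} \right)} - 1848 = - 5 \left(-2 + \frac{1}{2} \cdot 1\right)^{2} - 1848 = - 5 \left(-2 + \frac{1}{2}\right)^{2} - 1848 = - 5 \left(- \frac{3}{2}\right)^{2} - 1848 = \left(-5\right) \frac{9}{4} - 1848 = - \frac{45}{4} - 1848 = - \frac{7437}{4}$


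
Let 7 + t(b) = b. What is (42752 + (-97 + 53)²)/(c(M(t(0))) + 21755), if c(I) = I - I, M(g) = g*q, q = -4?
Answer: 2352/1145 ≈ 2.0541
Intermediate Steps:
t(b) = -7 + b
M(g) = -4*g (M(g) = g*(-4) = -4*g)
c(I) = 0
(42752 + (-97 + 53)²)/(c(M(t(0))) + 21755) = (42752 + (-97 + 53)²)/(0 + 21755) = (42752 + (-44)²)/21755 = (42752 + 1936)*(1/21755) = 44688*(1/21755) = 2352/1145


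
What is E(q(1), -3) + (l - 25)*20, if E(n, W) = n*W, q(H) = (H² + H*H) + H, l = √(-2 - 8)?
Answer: -509 + 20*I*√10 ≈ -509.0 + 63.246*I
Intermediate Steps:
l = I*√10 (l = √(-10) = I*√10 ≈ 3.1623*I)
q(H) = H + 2*H² (q(H) = (H² + H²) + H = 2*H² + H = H + 2*H²)
E(n, W) = W*n
E(q(1), -3) + (l - 25)*20 = -3*(1 + 2*1) + (I*√10 - 25)*20 = -3*(1 + 2) + (-25 + I*√10)*20 = -3*3 + (-500 + 20*I*√10) = -9 + (-500 + 20*I*√10) = -509 + 20*I*√10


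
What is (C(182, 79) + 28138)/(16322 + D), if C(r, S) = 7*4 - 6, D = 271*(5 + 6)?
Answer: 28160/19303 ≈ 1.4588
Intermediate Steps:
D = 2981 (D = 271*11 = 2981)
C(r, S) = 22 (C(r, S) = 28 - 6 = 22)
(C(182, 79) + 28138)/(16322 + D) = (22 + 28138)/(16322 + 2981) = 28160/19303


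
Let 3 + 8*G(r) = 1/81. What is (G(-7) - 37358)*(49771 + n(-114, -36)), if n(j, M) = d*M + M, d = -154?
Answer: -669103262527/324 ≈ -2.0651e+9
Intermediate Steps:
G(r) = -121/324 (G(r) = -3/8 + (1/8)/81 = -3/8 + (1/8)*(1/81) = -3/8 + 1/648 = -121/324)
n(j, M) = -153*M (n(j, M) = -154*M + M = -153*M)
(G(-7) - 37358)*(49771 + n(-114, -36)) = (-121/324 - 37358)*(49771 - 153*(-36)) = -12104113*(49771 + 5508)/324 = -12104113/324*55279 = -669103262527/324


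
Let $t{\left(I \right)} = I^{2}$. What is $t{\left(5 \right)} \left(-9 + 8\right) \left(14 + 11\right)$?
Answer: $-625$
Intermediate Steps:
$t{\left(5 \right)} \left(-9 + 8\right) \left(14 + 11\right) = 5^{2} \left(-9 + 8\right) \left(14 + 11\right) = 25 \left(\left(-1\right) 25\right) = 25 \left(-25\right) = -625$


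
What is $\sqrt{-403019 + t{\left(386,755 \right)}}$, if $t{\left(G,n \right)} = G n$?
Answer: $i \sqrt{111589} \approx 334.05 i$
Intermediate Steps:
$\sqrt{-403019 + t{\left(386,755 \right)}} = \sqrt{-403019 + 386 \cdot 755} = \sqrt{-403019 + 291430} = \sqrt{-111589} = i \sqrt{111589}$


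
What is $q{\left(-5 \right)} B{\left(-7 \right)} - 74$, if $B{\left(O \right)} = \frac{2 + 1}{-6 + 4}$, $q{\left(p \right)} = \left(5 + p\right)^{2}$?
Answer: $-74$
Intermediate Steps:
$B{\left(O \right)} = - \frac{3}{2}$ ($B{\left(O \right)} = \frac{3}{-2} = 3 \left(- \frac{1}{2}\right) = - \frac{3}{2}$)
$q{\left(-5 \right)} B{\left(-7 \right)} - 74 = \left(5 - 5\right)^{2} \left(- \frac{3}{2}\right) - 74 = 0^{2} \left(- \frac{3}{2}\right) - 74 = 0 \left(- \frac{3}{2}\right) - 74 = 0 - 74 = -74$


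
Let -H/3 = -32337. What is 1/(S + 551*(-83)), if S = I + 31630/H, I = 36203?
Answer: -97011/924483200 ≈ -0.00010494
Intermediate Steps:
H = 97011 (H = -3*(-32337) = 97011)
S = 3512120863/97011 (S = 36203 + 31630/97011 = 3512120863/97011 ≈ 36203.)
1/(S + 551*(-83)) = 1/(3512120863/97011 + 551*(-83)) = 1/(3512120863/97011 - 45733) = 1/(-924483200/97011) = -97011/924483200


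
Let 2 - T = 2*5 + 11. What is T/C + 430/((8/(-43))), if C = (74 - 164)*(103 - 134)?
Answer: -12896813/5580 ≈ -2311.3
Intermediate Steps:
T = -19 (T = 2 - (2*5 + 11) = 2 - (10 + 11) = 2 - 1*21 = 2 - 21 = -19)
C = 2790 (C = -90*(-31) = 2790)
T/C + 430/((8/(-43))) = -19/2790 + 430/((8/(-43))) = -19*1/2790 + 430/((8*(-1/43))) = -19/2790 + 430/(-8/43) = -19/2790 + 430*(-43/8) = -19/2790 - 9245/4 = -12896813/5580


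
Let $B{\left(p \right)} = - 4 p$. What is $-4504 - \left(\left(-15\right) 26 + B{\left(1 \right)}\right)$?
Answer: $-4110$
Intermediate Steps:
$-4504 - \left(\left(-15\right) 26 + B{\left(1 \right)}\right) = -4504 - \left(\left(-15\right) 26 - 4\right) = -4504 - \left(-390 - 4\right) = -4504 - -394 = -4504 + 394 = -4110$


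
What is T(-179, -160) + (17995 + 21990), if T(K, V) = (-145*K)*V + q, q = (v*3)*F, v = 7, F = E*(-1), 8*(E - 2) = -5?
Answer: -32902751/8 ≈ -4.1128e+6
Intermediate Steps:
E = 11/8 (E = 2 + (1/8)*(-5) = 2 - 5/8 = 11/8 ≈ 1.3750)
F = -11/8 (F = (11/8)*(-1) = -11/8 ≈ -1.3750)
q = -231/8 (q = (7*3)*(-11/8) = 21*(-11/8) = -231/8 ≈ -28.875)
T(K, V) = -231/8 - 145*K*V (T(K, V) = (-145*K)*V - 231/8 = -145*K*V - 231/8 = -231/8 - 145*K*V)
T(-179, -160) + (17995 + 21990) = (-231/8 - 145*(-179)*(-160)) + (17995 + 21990) = (-231/8 - 4152800) + 39985 = -33222631/8 + 39985 = -32902751/8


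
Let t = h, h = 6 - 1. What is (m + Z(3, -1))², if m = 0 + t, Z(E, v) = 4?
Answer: 81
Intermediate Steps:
h = 5
t = 5
m = 5 (m = 0 + 5 = 5)
(m + Z(3, -1))² = (5 + 4)² = 9² = 81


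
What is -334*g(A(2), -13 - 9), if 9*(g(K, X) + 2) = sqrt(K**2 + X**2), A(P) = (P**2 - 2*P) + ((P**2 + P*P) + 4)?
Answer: 668 - 668*sqrt(157)/9 ≈ -262.00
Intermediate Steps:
A(P) = 4 - 2*P + 3*P**2 (A(P) = (P**2 - 2*P) + ((P**2 + P**2) + 4) = (P**2 - 2*P) + (2*P**2 + 4) = (P**2 - 2*P) + (4 + 2*P**2) = 4 - 2*P + 3*P**2)
g(K, X) = -2 + sqrt(K**2 + X**2)/9
-334*g(A(2), -13 - 9) = -334*(-2 + sqrt((4 - 2*2 + 3*2**2)**2 + (-13 - 9)**2)/9) = -334*(-2 + sqrt((4 - 4 + 3*4)**2 + (-22)**2)/9) = -334*(-2 + sqrt((4 - 4 + 12)**2 + 484)/9) = -334*(-2 + sqrt(12**2 + 484)/9) = -334*(-2 + sqrt(144 + 484)/9) = -334*(-2 + sqrt(628)/9) = -334*(-2 + (2*sqrt(157))/9) = -334*(-2 + 2*sqrt(157)/9) = 668 - 668*sqrt(157)/9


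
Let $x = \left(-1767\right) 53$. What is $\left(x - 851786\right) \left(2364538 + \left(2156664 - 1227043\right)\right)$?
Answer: $-3114419802483$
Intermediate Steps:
$x = -93651$
$\left(x - 851786\right) \left(2364538 + \left(2156664 - 1227043\right)\right) = \left(-93651 - 851786\right) \left(2364538 + \left(2156664 - 1227043\right)\right) = - 945437 \left(2364538 + 929621\right) = \left(-945437\right) 3294159 = -3114419802483$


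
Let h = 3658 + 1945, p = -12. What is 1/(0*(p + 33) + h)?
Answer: 1/5603 ≈ 0.00017848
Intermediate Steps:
h = 5603
1/(0*(p + 33) + h) = 1/(0*(-12 + 33) + 5603) = 1/(0*21 + 5603) = 1/(0 + 5603) = 1/5603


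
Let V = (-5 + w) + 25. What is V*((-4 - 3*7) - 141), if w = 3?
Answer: -3818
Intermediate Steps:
V = 23 (V = (-5 + 3) + 25 = -2 + 25 = 23)
V*((-4 - 3*7) - 141) = 23*((-4 - 3*7) - 141) = 23*((-4 - 21) - 141) = 23*(-25 - 141) = 23*(-166) = -3818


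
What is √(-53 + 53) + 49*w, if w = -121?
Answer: -5929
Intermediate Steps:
√(-53 + 53) + 49*w = √(-53 + 53) + 49*(-121) = √0 - 5929 = 0 - 5929 = -5929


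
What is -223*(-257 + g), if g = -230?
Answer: 108601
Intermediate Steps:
-223*(-257 + g) = -223*(-257 - 230) = -223*(-487) = 108601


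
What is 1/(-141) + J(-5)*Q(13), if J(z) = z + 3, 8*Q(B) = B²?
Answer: -23833/564 ≈ -42.257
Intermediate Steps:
Q(B) = B²/8
J(z) = 3 + z
1/(-141) + J(-5)*Q(13) = 1/(-141) + (3 - 5)*((⅛)*13²) = -1/141 - 169/4 = -23833/564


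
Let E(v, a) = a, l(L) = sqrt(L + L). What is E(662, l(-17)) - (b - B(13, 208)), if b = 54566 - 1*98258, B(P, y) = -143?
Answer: 43549 + I*sqrt(34) ≈ 43549.0 + 5.831*I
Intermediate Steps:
l(L) = sqrt(2)*sqrt(L) (l(L) = sqrt(2*L) = sqrt(2)*sqrt(L))
b = -43692 (b = 54566 - 98258 = -43692)
E(662, l(-17)) - (b - B(13, 208)) = sqrt(2)*sqrt(-17) - (-43692 - 1*(-143)) = sqrt(2)*(I*sqrt(17)) - (-43692 + 143) = I*sqrt(34) - 1*(-43549) = I*sqrt(34) + 43549 = 43549 + I*sqrt(34)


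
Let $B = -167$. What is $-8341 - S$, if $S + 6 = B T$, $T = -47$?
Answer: $-16184$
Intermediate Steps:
$S = 7843$ ($S = -6 - -7849 = -6 + 7849 = 7843$)
$-8341 - S = -8341 - 7843 = -16184$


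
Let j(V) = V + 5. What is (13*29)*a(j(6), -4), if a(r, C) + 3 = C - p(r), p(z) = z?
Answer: -6786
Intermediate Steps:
j(V) = 5 + V
a(r, C) = -3 + C - r (a(r, C) = -3 + (C - r) = -3 + C - r)
(13*29)*a(j(6), -4) = (13*29)*(-3 - 4 - (5 + 6)) = 377*(-3 - 4 - 1*11) = 377*(-3 - 4 - 11) = 377*(-18) = -6786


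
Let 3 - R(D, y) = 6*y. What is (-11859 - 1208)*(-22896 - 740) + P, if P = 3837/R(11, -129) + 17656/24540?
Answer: 490754410651471/1588965 ≈ 3.0885e+8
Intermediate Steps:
R(D, y) = 3 - 6*y
P = 8989891/1588965 (P = 3837/(3 - 6*(-129)) + 17656/24540 = 3837/(3 + 774) + 17656*(1/24540) = 3837/777 + 4414/6135 = 3837*(1/777) + 4414/6135 = 1279/259 + 4414/6135 = 8989891/1588965 ≈ 5.6577)
(-11859 - 1208)*(-22896 - 740) + P = (-11859 - 1208)*(-22896 - 740) + 8989891/1588965 = -13067*(-23636) + 8989891/1588965 = 308851612 + 8989891/1588965 = 490754410651471/1588965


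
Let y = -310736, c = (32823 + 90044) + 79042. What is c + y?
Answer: -108827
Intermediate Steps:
c = 201909 (c = 122867 + 79042 = 201909)
c + y = 201909 - 310736 = -108827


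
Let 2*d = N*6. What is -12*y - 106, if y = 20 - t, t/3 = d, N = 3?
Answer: -22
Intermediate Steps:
d = 9 (d = (3*6)/2 = (½)*18 = 9)
t = 27 (t = 3*9 = 27)
y = -7 (y = 20 - 1*27 = 20 - 27 = -7)
-12*y - 106 = -12*(-7) - 106 = 84 - 106 = -22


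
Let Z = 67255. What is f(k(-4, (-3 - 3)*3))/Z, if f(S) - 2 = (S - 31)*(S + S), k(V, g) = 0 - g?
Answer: -466/67255 ≈ -0.0069289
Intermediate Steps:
k(V, g) = -g
f(S) = 2 + 2*S*(-31 + S) (f(S) = 2 + (S - 31)*(S + S) = 2 + (-31 + S)*(2*S) = 2 + 2*S*(-31 + S))
f(k(-4, (-3 - 3)*3))/Z = (2 - (-62)*(-3 - 3)*3 + 2*(-(-3 - 3)*3)²)/67255 = (2 - (-62)*(-6*3) + 2*(-(-6)*3)²)*(1/67255) = (2 - (-62)*(-18) + 2*(-1*(-18))²)*(1/67255) = (2 - 62*18 + 2*18²)*(1/67255) = (2 - 1116 + 2*324)*(1/67255) = (2 - 1116 + 648)*(1/67255) = -466*1/67255 = -466/67255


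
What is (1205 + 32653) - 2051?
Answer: 31807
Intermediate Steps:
(1205 + 32653) - 2051 = 33858 - 2051 = 31807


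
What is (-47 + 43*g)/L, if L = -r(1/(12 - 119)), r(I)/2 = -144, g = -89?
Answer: -1937/144 ≈ -13.451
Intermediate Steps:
r(I) = -288 (r(I) = 2*(-144) = -288)
L = 288 (L = -1*(-288) = 288)
(-47 + 43*g)/L = (-47 + 43*(-89))/288 = (-47 - 3827)*(1/288) = -3874*1/288 = -1937/144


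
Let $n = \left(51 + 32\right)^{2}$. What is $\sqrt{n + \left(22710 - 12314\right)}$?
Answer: $\sqrt{17285} \approx 131.47$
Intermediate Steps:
$n = 6889$ ($n = 83^{2} = 6889$)
$\sqrt{n + \left(22710 - 12314\right)} = \sqrt{6889 + \left(22710 - 12314\right)} = \sqrt{6889 + 10396} = \sqrt{17285}$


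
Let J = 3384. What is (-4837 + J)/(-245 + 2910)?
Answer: -1453/2665 ≈ -0.54522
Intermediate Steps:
(-4837 + J)/(-245 + 2910) = (-4837 + 3384)/(-245 + 2910) = -1453/2665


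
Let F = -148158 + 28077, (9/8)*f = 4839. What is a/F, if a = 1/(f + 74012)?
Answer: -1/9403943380 ≈ -1.0634e-10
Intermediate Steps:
f = 12904/3 (f = (8/9)*4839 = 12904/3 ≈ 4301.3)
a = 3/234940 (a = 1/(12904/3 + 74012) = 1/(234940/3) = 3/234940 ≈ 1.2769e-5)
F = -120081
a/F = (3/234940)/(-120081) = (3/234940)*(-1/120081) = -1/9403943380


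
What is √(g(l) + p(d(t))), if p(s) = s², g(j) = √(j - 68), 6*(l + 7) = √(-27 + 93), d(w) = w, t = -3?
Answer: √(324 + 6*I*√6*√(450 - √66))/6 ≈ 3.2738 + 1.3107*I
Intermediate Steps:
l = -7 + √66/6 (l = -7 + √(-27 + 93)/6 = -7 + √66/6 ≈ -5.6460)
g(j) = √(-68 + j)
√(g(l) + p(d(t))) = √(√(-68 + (-7 + √66/6)) + (-3)²) = √(√(-75 + √66/6) + 9) = √(9 + √(-75 + √66/6))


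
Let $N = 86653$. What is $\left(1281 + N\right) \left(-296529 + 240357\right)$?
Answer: $-4939428648$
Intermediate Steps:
$\left(1281 + N\right) \left(-296529 + 240357\right) = \left(1281 + 86653\right) \left(-296529 + 240357\right) = 87934 \left(-56172\right) = -4939428648$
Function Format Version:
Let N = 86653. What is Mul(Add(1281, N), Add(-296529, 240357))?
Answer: -4939428648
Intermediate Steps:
Mul(Add(1281, N), Add(-296529, 240357)) = Mul(Add(1281, 86653), Add(-296529, 240357)) = Mul(87934, -56172) = -4939428648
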